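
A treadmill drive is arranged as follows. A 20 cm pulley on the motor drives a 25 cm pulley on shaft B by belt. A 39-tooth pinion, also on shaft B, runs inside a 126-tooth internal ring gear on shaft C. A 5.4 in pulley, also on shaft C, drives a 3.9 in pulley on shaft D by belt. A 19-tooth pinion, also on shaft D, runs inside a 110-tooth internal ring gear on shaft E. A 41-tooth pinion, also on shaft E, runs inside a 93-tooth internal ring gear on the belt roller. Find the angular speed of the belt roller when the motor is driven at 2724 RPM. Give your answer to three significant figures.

the motor → shaft B (belt, 25/20): 2724 ÷ 1.25 = 2179.2 RPM
shaft B → shaft C (internal gear, 126/39): 2179.2 ÷ 3.2308 = 674.51 RPM
shaft C → shaft D (belt, 3.9/5.4): 674.51 ÷ 0.72222 = 933.94 RPM
shaft D → shaft E (internal gear, 110/19): 933.94 ÷ 5.7895 = 161.32 RPM
shaft E → the belt roller (internal gear, 93/41): 161.32 ÷ 2.2683 = 71.118 RPM

71.1 RPM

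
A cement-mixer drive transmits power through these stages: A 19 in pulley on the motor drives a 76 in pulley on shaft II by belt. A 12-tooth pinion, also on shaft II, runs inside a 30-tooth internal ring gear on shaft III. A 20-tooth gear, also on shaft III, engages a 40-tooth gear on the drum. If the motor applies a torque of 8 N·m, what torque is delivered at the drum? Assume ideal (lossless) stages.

160 N·m

Belt: ratio = 76/19 = 4; torque at shaft II = 8 × 4 = 32 N·m.
Internal gear: ratio = 30/12 = 2.5; torque at shaft III = 32 × 2.5 = 80 N·m.
Gear mesh: ratio = 40/20 = 2; torque at the drum = 80 × 2 = 160 N·m.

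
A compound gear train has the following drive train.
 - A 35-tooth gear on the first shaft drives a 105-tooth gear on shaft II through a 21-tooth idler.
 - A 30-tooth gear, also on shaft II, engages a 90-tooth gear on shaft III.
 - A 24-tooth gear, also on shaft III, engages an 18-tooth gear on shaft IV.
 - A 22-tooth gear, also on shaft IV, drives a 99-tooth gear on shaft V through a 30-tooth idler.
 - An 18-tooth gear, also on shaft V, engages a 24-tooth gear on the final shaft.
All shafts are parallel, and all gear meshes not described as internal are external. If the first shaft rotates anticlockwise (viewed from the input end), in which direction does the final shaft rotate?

the first shaft → shaft II: driver → idler → driven is 2 external meshes, 2 reversals → CCW.
shaft II → shaft III: external mesh, 1 reversal → CW.
shaft III → shaft IV: external mesh, 1 reversal → CCW.
shaft IV → shaft V: driver → idler → driven is 2 external meshes, 2 reversals → CCW.
shaft V → the final shaft: external mesh, 1 reversal → CW.
7 reversals in total — an odd number — so the final shaft turns opposite to the first shaft.

clockwise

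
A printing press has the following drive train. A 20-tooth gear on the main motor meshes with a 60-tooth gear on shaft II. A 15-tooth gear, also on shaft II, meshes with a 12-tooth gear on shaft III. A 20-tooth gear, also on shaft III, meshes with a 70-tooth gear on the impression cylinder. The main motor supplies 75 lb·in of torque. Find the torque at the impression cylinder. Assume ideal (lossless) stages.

630 lb·in

Gear mesh: ratio = 60/20 = 3; torque at shaft II = 75 × 3 = 225 lb·in.
Gear mesh: ratio = 12/15 = 0.8; torque at shaft III = 225 × 0.8 = 180 lb·in.
Gear mesh: ratio = 70/20 = 3.5; torque at the impression cylinder = 180 × 3.5 = 630 lb·in.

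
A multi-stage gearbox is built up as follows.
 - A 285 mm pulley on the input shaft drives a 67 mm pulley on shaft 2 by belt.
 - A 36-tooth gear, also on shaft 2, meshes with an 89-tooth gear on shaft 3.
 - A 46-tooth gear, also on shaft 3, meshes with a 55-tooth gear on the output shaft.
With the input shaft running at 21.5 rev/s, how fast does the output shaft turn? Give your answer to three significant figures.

the input shaft → shaft 2 (belt, 67/285): 21.5 ÷ 0.23509 = 91.455 rev/s
shaft 2 → shaft 3 (gear mesh, 89/36): 91.455 ÷ 2.4722 = 36.993 rev/s
shaft 3 → the output shaft (gear mesh, 55/46): 36.993 ÷ 1.1957 = 30.94 rev/s

30.9 rev/s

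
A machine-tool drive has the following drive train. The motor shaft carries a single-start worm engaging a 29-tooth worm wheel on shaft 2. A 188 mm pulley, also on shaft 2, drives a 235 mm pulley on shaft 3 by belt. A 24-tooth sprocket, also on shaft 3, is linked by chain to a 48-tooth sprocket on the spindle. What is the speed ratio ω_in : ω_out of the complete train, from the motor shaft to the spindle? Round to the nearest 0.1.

Each stage contributes driven/driver: worm 29/1 = 29, belt 235/188 = 1.25, chain 48/24 = 2.
Overall: 29 × 1.25 × 2 = 72.5.

72.5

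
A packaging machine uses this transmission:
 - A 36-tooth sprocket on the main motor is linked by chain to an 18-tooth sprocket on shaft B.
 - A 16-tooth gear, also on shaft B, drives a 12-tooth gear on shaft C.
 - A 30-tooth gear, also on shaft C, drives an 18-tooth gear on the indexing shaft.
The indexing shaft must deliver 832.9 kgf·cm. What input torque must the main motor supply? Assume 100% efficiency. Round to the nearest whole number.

Overall ratio R = 0.5 × 0.75 × 0.6 = 0.225.
Input torque = output torque / R = 832.9 / 0.225 = 3701.8 kgf·cm.

3702 kgf·cm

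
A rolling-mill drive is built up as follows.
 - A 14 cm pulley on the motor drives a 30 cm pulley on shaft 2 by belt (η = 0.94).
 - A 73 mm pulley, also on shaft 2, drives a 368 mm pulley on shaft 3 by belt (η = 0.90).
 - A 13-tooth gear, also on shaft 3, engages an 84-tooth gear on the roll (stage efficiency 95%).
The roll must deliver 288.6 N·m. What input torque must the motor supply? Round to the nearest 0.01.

Overall ratio R = 2.1429 × 5.0411 × 6.4615 = 69.8; overall efficiency η = 0.94 × 0.90 × 0.95 = 0.8037.
Input torque = output torque / (R × η) = 288.6 / (69.8 × 0.8037) = 5.1446 N·m.

5.14 N·m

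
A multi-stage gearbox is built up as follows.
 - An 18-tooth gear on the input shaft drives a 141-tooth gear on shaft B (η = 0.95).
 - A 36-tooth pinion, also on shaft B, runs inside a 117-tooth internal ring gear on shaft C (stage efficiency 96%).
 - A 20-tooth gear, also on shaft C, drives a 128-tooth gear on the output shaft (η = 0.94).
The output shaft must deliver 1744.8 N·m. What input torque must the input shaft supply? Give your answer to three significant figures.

12.5 N·m

Overall ratio R = 7.8333 × 3.25 × 6.4 = 162.93; overall efficiency η = 0.95 × 0.96 × 0.94 = 0.8573.
Input torque = output torque / (R × η) = 1744.8 / (162.93 × 0.8573) = 12.491 N·m.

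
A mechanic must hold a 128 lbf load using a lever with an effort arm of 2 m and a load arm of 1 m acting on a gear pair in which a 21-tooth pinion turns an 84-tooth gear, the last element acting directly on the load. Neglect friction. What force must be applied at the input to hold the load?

16 lbf

Lever MA = effort arm / load arm = 2/1 = 2.
Gear pair MA = 84/21 = 4.
Combined ideal MA = 2 × 4 = 8.
Effort = load / MA = 128 / 8 = 16 lbf.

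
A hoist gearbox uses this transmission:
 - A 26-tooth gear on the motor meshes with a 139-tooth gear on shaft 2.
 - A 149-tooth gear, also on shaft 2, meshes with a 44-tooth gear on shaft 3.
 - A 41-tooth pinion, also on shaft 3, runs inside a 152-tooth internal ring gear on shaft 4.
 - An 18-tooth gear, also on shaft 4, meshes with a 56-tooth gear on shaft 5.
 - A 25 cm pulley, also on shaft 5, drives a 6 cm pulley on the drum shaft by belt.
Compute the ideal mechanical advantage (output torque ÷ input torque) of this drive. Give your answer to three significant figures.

4.37

Each stage contributes driven/driver: gear mesh 139/26 = 5.3462, gear mesh 44/149 = 0.2953, internal gear 152/41 = 3.7073, gear mesh 56/18 = 3.1111, belt 6/25 = 0.24.
Overall: 5.3462 × 0.2953 × 3.7073 × 3.1111 × 0.24 = 4.3701.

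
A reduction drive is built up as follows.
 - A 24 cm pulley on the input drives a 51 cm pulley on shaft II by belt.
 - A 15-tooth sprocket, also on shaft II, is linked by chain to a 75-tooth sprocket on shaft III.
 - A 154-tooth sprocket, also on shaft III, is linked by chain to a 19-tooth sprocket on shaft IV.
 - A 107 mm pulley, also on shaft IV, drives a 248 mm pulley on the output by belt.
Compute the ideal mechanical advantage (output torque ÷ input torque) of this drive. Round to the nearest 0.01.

Each stage contributes driven/driver: belt 51/24 = 2.125, chain 75/15 = 5, chain 19/154 = 0.12338, belt 248/107 = 2.3178.
Overall: 2.125 × 5 × 0.12338 × 2.3178 = 3.0383.

3.04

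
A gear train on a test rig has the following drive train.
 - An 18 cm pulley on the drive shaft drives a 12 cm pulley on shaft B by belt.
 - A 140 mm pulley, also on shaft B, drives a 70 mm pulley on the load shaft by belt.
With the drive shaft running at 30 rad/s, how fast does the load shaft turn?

90 rad/s

Belt: ratio = 12/18 = 0.66667, so shaft B turns at 30 / 0.66667 = 45 rad/s.
Belt: ratio = 70/140 = 0.5, so the load shaft turns at 45 / 0.5 = 90 rad/s.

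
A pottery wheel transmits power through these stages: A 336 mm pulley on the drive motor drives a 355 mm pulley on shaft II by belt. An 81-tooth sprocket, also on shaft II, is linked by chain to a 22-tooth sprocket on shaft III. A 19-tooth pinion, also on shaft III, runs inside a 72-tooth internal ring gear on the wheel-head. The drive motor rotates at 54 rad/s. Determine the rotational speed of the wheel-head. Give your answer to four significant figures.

49.66 rad/s

belt 355/336 = 1.0565 → 54/1.0565 = 51.11 rad/s
chain 22/81 = 0.2716 → 51.11/0.2716 = 188.18 rad/s
internal gear 72/19 = 3.7895 → 188.18/3.7895 = 49.658 rad/s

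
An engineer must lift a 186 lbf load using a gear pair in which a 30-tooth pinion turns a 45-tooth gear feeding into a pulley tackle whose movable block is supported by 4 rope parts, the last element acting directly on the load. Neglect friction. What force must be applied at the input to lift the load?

Gear pair MA = 45/30 = 1.5.
Block-and-tackle MA = number of supporting rope parts = 4.
Combined ideal MA = 1.5 × 4 = 6.
Effort = load / MA = 186 / 6 = 31 lbf.

31 lbf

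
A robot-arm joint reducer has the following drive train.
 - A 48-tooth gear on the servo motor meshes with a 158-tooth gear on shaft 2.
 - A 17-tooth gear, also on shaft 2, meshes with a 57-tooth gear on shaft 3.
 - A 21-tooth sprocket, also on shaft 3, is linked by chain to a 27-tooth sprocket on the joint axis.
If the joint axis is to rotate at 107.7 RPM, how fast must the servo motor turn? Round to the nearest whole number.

Overall ratio R = 3.2917 × 3.3529 × 1.2857 = 14.19.
Required input speed = output speed × R = 107.7 × 14.19 = 1528.3 RPM.

1528 RPM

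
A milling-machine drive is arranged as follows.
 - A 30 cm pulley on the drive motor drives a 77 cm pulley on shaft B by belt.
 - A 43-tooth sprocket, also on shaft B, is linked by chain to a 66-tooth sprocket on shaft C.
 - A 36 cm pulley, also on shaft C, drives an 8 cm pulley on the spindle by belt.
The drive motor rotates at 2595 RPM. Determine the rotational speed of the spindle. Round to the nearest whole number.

2964 RPM

the drive motor → shaft B (belt, 77/30): 2595 ÷ 2.5667 = 1011 RPM
shaft B → shaft C (chain, 66/43): 1011 ÷ 1.5349 = 658.71 RPM
shaft C → the spindle (belt, 8/36): 658.71 ÷ 0.22222 = 2964.2 RPM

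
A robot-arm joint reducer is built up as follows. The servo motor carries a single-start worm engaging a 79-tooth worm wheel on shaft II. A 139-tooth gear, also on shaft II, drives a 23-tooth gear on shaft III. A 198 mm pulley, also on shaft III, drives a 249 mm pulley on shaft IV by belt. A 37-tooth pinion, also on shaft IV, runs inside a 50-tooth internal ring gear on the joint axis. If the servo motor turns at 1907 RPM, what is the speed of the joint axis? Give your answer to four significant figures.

worm 79/1 = 79 → 1907/79 = 24.139 RPM
gear mesh 23/139 = 0.16547 → 24.139/0.16547 = 145.88 RPM
belt 249/198 = 1.2576 → 145.88/1.2576 = 116 RPM
internal gear 50/37 = 1.3514 → 116/1.3514 = 85.844 RPM

85.84 RPM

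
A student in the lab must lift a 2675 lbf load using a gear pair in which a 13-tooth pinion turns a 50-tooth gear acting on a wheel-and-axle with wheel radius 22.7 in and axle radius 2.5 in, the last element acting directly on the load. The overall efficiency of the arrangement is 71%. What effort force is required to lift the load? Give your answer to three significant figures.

Gear pair MA = 50/13 = 3.8462.
Wheel-and-axle MA = R/r = 22.7/2.5 = 9.08.
Combined ideal MA = 3.8462 × 9.08 = 34.923.
Actual MA = 34.923 × 0.71 = 24.795.
Effort = load / actual MA = 2675 / 24.795 = 107.88 lbf.

108 lbf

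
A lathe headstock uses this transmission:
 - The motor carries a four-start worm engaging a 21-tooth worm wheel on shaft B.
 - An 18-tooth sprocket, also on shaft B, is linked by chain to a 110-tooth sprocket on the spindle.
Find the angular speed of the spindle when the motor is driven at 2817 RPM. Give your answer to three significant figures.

worm 21/4 = 5.25 → 2817/5.25 = 536.57 RPM
chain 110/18 = 6.1111 → 536.57/6.1111 = 87.803 RPM

87.8 RPM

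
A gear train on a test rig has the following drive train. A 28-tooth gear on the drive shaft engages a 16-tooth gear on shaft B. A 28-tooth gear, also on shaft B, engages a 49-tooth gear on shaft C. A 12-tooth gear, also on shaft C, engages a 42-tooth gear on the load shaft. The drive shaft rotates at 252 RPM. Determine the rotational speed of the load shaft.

Gear mesh: ratio = 16/28 = 0.57143, so shaft B turns at 252 / 0.57143 = 441 RPM.
Gear mesh: ratio = 49/28 = 1.75, so shaft C turns at 441 / 1.75 = 252 RPM.
Gear mesh: ratio = 42/12 = 3.5, so the load shaft turns at 252 / 3.5 = 72 RPM.

72 RPM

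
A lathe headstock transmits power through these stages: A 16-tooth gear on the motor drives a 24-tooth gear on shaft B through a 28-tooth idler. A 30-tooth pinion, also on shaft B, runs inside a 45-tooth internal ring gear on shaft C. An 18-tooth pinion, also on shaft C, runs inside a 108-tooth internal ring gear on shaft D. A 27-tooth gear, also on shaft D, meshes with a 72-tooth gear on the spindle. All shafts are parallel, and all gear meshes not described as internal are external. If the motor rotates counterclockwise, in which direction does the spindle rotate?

the motor → shaft B: driver → idler → driven is 2 external meshes, 2 reversals → CCW.
shaft B → shaft C: internal mesh, same direction → CCW.
shaft C → shaft D: internal mesh, same direction → CCW.
shaft D → the spindle: external mesh, 1 reversal → CW.
3 reversals in total — an odd number — so the spindle turns opposite to the motor.

clockwise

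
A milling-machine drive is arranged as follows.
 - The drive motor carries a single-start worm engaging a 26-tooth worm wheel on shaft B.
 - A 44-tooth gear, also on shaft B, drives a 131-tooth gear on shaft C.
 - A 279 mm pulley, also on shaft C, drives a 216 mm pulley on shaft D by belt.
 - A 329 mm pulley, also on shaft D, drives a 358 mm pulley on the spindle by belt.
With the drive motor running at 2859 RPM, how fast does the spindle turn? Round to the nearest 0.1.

43.8 RPM

Worm: ratio = 26/1 = 26, so shaft B turns at 2859 / 26 = 109.96 RPM.
Gear mesh: ratio = 131/44 = 2.9773, so shaft C turns at 109.96 / 2.9773 = 36.934 RPM.
Belt: ratio = 216/279 = 0.77419, so shaft D turns at 36.934 / 0.77419 = 47.706 RPM.
Belt: ratio = 358/329 = 1.0881, so the spindle turns at 47.706 / 1.0881 = 43.842 RPM.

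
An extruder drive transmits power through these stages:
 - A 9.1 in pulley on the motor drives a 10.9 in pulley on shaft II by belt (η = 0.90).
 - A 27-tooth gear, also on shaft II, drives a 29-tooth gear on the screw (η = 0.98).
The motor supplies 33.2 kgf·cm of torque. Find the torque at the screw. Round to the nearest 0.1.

Belt: ratio = 10.9/9.1 = 1.1978; torque at shaft II = 33.2 × 1.1978 × 0.90 = 35.79 kgf·cm.
Gear mesh: ratio = 29/27 = 1.0741; torque at the screw = 35.79 × 1.0741 × 0.98 = 37.673 kgf·cm.

37.7 kgf·cm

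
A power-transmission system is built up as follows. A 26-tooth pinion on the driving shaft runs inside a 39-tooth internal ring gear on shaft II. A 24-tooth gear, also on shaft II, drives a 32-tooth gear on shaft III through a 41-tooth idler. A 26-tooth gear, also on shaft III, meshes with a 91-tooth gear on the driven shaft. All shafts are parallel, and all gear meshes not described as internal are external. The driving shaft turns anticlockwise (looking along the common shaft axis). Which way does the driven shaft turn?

clockwise

the driving shaft → shaft II: internal mesh, same direction → CCW.
shaft II → shaft III: driver → idler → driven is 2 external meshes, 2 reversals → CCW.
shaft III → the driven shaft: external mesh, 1 reversal → CW.
3 reversals in total — an odd number — so the driven shaft turns opposite to the driving shaft.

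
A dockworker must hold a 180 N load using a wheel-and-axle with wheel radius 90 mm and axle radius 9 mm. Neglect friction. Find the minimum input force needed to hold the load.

Wheel-and-axle MA = R/r = 90/9 = 10.
Effort = load / MA = 180 / 10 = 18 N.

18 N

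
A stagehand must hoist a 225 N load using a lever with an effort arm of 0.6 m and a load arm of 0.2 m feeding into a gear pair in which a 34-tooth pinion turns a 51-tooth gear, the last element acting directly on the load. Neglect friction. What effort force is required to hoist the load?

50 N

Lever MA = effort arm / load arm = 0.6/0.2 = 3.
Gear pair MA = 51/34 = 1.5.
Combined ideal MA = 3 × 1.5 = 4.5.
Effort = load / MA = 225 / 4.5 = 50 N.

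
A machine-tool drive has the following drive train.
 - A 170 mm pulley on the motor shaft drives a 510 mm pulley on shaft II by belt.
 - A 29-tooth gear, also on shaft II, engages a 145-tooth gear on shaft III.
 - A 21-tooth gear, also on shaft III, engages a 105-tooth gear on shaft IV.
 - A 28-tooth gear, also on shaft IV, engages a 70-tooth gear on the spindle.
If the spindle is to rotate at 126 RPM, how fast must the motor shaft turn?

Overall ratio R = 3 × 5 × 5 × 2.5 = 187.5.
Required input speed = output speed × R = 126 × 187.5 = 23625 RPM.

23625 RPM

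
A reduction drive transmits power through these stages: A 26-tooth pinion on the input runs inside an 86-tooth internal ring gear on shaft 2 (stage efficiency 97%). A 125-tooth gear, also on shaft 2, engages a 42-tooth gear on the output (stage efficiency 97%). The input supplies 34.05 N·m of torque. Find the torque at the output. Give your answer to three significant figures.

35.6 N·m

Internal gear: ratio = 86/26 = 3.3077; torque at shaft 2 = 34.05 × 3.3077 × 0.97 = 109.25 N·m.
Gear mesh: ratio = 42/125 = 0.336; torque at the output = 109.25 × 0.336 × 0.97 = 35.606 N·m.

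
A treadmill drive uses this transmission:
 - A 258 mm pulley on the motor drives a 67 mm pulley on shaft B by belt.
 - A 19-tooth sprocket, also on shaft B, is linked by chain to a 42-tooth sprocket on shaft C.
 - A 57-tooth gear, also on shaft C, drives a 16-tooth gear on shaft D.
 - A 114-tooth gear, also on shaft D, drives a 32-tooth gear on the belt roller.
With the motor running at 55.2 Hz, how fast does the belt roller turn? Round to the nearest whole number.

Belt: ratio = 67/258 = 0.25969, so shaft B turns at 55.2 / 0.25969 = 212.56 Hz.
Chain: ratio = 42/19 = 2.2105, so shaft C turns at 212.56 / 2.2105 = 96.159 Hz.
Gear mesh: ratio = 16/57 = 0.2807, so shaft D turns at 96.159 / 0.2807 = 342.57 Hz.
Gear mesh: ratio = 32/114 = 0.2807, so the belt roller turns at 342.57 / 0.2807 = 1220.4 Hz.

1220 Hz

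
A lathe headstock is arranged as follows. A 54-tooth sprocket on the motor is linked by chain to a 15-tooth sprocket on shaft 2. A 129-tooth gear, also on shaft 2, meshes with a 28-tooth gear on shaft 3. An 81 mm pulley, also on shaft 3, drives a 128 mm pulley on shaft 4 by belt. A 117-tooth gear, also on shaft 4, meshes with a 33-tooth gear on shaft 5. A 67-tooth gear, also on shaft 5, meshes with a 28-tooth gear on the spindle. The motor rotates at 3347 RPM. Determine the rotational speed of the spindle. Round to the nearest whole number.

the motor → shaft 2 (chain, 15/54): 3347 ÷ 0.27778 = 12049 RPM
shaft 2 → shaft 3 (gear mesh, 28/129): 12049 ÷ 0.21705 = 55512 RPM
shaft 3 → shaft 4 (belt, 128/81): 55512 ÷ 1.5802 = 35129 RPM
shaft 4 → shaft 5 (gear mesh, 33/117): 35129 ÷ 0.28205 = 1.2455e+05 RPM
shaft 5 → the spindle (gear mesh, 28/67): 1.2455e+05 ÷ 0.41791 = 2.9803e+05 RPM

298026 RPM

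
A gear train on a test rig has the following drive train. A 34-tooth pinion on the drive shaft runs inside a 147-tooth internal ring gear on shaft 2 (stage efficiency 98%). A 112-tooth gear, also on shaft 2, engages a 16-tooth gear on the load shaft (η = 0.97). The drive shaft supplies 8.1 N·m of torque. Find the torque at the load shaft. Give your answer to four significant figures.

4.756 N·m

internal gear 147/34 = 4.3235 → τ = 8.1·4.3235·0.98 = 34.32 N·m
gear mesh 16/112 = 0.14286 → τ = 34.32·0.14286·0.97 = 4.7558 N·m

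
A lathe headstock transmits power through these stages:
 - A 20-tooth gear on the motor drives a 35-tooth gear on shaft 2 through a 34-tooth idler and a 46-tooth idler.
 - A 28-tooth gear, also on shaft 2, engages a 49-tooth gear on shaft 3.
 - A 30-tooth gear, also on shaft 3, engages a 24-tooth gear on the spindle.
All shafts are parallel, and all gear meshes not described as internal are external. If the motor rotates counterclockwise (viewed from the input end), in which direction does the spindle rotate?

clockwise

the motor → shaft 2: driver → idler → idler → driven is 3 external meshes, 3 reversals → CW.
shaft 2 → shaft 3: external mesh, 1 reversal → CCW.
shaft 3 → the spindle: external mesh, 1 reversal → CW.
5 reversals in total — an odd number — so the spindle turns opposite to the motor.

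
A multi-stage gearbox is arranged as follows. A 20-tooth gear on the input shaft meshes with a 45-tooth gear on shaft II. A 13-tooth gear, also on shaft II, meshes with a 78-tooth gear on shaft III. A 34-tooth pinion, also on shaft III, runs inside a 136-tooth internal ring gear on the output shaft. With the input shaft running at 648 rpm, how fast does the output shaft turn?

12 rpm

Gear mesh: ratio = 45/20 = 2.25, so shaft II turns at 648 / 2.25 = 288 rpm.
Gear mesh: ratio = 78/13 = 6, so shaft III turns at 288 / 6 = 48 rpm.
Internal gear: ratio = 136/34 = 4, so the output shaft turns at 48 / 4 = 12 rpm.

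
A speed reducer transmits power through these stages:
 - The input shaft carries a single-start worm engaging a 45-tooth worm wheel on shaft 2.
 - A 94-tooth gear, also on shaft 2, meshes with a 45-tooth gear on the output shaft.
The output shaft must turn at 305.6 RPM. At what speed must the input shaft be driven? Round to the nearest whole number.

6583 RPM

Overall ratio R = 45 × 0.47872 = 21.543.
Required input speed = output speed × R = 305.6 × 21.543 = 6583.4 RPM.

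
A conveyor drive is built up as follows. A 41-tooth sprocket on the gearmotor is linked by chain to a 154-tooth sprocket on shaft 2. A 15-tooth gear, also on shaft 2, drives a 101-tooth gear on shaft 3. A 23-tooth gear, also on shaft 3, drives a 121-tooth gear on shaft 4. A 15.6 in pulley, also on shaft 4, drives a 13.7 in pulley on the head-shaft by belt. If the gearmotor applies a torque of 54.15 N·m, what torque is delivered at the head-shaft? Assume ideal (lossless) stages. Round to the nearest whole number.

6327 N·m

After the chain (154/41): 54.15 × 3.7561 = 203.39 N·m
After the gear mesh (101/15): 203.39 × 6.7333 = 1369.5 N·m
After the gear mesh (121/23): 1369.5 × 5.2609 = 7204.8 N·m
After the belt (13.7/15.6): 7204.8 × 0.87821 = 6327.3 N·m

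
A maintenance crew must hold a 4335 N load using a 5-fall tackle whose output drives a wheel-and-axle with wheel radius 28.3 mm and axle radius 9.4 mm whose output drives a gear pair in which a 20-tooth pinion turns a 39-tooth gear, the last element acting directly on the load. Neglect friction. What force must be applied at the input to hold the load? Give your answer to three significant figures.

Block-and-tackle MA = number of supporting rope parts = 5.
Wheel-and-axle MA = R/r = 28.3/9.4 = 3.0106.
Gear pair MA = 39/20 = 1.95.
Combined ideal MA = 5 × 3.0106 × 1.95 = 29.354.
Effort = load / MA = 4335 / 29.354 = 147.68 N.

148 N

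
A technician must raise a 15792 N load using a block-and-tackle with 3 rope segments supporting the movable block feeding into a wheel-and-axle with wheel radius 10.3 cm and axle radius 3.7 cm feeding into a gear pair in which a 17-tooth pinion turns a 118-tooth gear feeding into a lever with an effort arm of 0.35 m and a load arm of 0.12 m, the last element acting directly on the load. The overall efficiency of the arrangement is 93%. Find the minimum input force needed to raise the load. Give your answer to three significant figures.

100 N

Block-and-tackle MA = number of supporting rope parts = 3.
Wheel-and-axle MA = R/r = 10.3/3.7 = 2.7838.
Gear pair MA = 118/17 = 6.9412.
Lever MA = effort arm / load arm = 0.35/0.12 = 2.9167.
Combined ideal MA = 3 × 2.7838 × 6.9412 × 2.9167 = 169.07.
Actual MA = 169.07 × 0.93 = 157.24.
Effort = load / actual MA = 15792 / 157.24 = 100.43 N.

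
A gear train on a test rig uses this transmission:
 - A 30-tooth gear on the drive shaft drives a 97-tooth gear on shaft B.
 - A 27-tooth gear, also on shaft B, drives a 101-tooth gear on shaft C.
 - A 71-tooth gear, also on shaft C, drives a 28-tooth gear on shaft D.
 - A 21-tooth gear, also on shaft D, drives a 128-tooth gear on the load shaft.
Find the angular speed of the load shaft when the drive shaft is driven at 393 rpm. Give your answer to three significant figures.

Gear mesh: ratio = 97/30 = 3.2333, so shaft B turns at 393 / 3.2333 = 121.55 rpm.
Gear mesh: ratio = 101/27 = 3.7407, so shaft C turns at 121.55 / 3.7407 = 32.493 rpm.
Gear mesh: ratio = 28/71 = 0.39437, so shaft D turns at 32.493 / 0.39437 = 82.392 rpm.
Gear mesh: ratio = 128/21 = 6.0952, so the load shaft turns at 82.392 / 6.0952 = 13.517 rpm.

13.5 rpm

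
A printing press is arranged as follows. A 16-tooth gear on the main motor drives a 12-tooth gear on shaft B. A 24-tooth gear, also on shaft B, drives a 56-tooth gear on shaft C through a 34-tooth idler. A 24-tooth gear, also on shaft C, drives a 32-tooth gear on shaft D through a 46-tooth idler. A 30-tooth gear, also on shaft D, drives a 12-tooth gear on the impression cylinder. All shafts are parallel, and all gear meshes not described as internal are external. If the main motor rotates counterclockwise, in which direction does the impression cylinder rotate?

counterclockwise

the main motor → shaft B: external mesh, 1 reversal → CW.
shaft B → shaft C: driver → idler → driven is 2 external meshes, 2 reversals → CW.
shaft C → shaft D: driver → idler → driven is 2 external meshes, 2 reversals → CW.
shaft D → the impression cylinder: external mesh, 1 reversal → CCW.
6 reversals in total — an even number — so the impression cylinder turns the same way as the main motor.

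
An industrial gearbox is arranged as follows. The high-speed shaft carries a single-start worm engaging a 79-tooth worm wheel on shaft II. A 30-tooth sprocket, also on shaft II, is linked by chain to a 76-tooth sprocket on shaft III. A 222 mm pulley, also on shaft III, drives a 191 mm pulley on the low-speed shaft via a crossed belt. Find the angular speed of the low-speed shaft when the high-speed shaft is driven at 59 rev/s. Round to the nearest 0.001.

0.343 rev/s

worm 79/1 = 79 → 59/79 = 0.74684 rev/s
chain 76/30 = 2.5333 → 0.74684/2.5333 = 0.2948 rev/s
belt 191/222 = 0.86036 → 0.2948/0.86036 = 0.34265 rev/s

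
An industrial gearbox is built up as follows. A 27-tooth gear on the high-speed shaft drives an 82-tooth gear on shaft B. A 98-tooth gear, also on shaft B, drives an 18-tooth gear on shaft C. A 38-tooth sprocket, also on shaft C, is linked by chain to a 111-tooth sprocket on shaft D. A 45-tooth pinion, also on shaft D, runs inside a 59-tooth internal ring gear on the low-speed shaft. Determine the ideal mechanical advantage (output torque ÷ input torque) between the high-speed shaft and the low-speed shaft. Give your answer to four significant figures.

Each stage contributes driven/driver: gear mesh 82/27 = 3.037, gear mesh 18/98 = 0.18367, chain 111/38 = 2.9211, internal gear 59/45 = 1.3111.
Overall: 3.037 × 0.18367 × 2.9211 × 1.3111 = 2.1364.

2.136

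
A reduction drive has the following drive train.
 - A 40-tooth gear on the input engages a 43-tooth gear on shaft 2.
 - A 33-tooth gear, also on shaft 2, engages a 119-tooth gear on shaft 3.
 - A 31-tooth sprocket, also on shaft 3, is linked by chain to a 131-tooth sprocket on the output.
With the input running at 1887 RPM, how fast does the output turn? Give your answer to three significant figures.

gear mesh 43/40 = 1.075 → 1887/1.075 = 1755.3 RPM
gear mesh 119/33 = 3.6061 → 1755.3/3.6061 = 486.78 RPM
chain 131/31 = 4.2258 → 486.78/4.2258 = 115.19 RPM

115 RPM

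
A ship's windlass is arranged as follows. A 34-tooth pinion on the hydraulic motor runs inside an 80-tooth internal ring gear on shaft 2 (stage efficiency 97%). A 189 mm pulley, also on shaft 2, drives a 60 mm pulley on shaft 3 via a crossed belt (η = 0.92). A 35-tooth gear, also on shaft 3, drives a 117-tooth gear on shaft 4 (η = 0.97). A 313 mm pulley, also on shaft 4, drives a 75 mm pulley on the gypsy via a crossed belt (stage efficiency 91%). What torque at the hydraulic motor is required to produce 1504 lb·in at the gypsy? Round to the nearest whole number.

3191 lb·in

Overall ratio R = 2.3529 × 0.31746 × 3.3429 × 0.23962 = 0.59832; overall efficiency η = 0.97 × 0.92 × 0.97 × 0.91 = 0.7877.
Input torque = output torque / (R × η) = 1504 / (0.59832 × 0.7877) = 3191.1 lb·in.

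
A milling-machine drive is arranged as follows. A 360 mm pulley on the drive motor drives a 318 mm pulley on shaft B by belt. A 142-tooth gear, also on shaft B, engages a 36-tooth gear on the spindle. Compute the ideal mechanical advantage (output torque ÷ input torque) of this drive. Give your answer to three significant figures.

Each stage contributes driven/driver: belt 318/360 = 0.88333, gear mesh 36/142 = 0.25352.
Overall: 0.88333 × 0.25352 = 0.22394.

0.224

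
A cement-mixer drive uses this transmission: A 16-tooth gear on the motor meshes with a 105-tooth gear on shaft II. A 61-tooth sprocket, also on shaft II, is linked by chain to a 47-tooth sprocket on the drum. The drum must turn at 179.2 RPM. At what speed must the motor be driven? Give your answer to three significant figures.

Overall ratio R = 6.5625 × 0.77049 = 5.0564.
Required input speed = output speed × R = 179.2 × 5.0564 = 906.1 RPM.

906 RPM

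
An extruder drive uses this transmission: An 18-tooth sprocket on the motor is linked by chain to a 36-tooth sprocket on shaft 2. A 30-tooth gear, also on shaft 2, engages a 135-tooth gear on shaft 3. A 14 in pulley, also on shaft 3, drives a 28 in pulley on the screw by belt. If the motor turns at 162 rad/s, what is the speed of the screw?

9 rad/s

the motor → shaft 2 (chain, 36/18): 162 ÷ 2 = 81 rad/s
shaft 2 → shaft 3 (gear mesh, 135/30): 81 ÷ 4.5 = 18 rad/s
shaft 3 → the screw (belt, 28/14): 18 ÷ 2 = 9 rad/s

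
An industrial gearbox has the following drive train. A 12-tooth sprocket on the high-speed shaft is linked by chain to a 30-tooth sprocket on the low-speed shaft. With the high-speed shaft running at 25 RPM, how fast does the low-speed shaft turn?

10 RPM

chain 30/12 = 2.5 → 25/2.5 = 10 RPM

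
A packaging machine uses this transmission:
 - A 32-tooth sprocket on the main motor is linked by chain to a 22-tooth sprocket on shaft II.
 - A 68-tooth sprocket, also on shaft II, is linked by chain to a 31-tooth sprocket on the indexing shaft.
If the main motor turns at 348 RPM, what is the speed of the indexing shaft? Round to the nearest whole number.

1110 RPM

the main motor → shaft II (chain, 22/32): 348 ÷ 0.6875 = 506.18 RPM
shaft II → the indexing shaft (chain, 31/68): 506.18 ÷ 0.45588 = 1110.3 RPM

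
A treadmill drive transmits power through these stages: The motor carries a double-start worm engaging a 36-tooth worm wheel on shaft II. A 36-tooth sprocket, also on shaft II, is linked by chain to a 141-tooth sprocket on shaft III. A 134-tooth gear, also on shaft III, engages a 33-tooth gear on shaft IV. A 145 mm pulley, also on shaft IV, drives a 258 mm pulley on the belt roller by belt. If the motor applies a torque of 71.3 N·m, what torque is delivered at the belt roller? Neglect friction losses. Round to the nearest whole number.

2203 N·m

worm 36/2 = 18 → τ = 71.3·18 = 1283.4 N·m
chain 141/36 = 3.9167 → τ = 1283.4·3.9167 = 5026.6 N·m
gear mesh 33/134 = 0.24627 → τ = 5026.6·0.24627 = 1237.9 N·m
belt 258/145 = 1.7793 → τ = 1237.9·1.7793 = 2202.6 N·m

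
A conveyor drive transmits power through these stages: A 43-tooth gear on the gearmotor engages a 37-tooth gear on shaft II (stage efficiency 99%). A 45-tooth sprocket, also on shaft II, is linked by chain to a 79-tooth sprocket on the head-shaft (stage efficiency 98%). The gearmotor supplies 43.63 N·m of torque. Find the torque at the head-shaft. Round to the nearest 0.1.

Gear mesh: ratio = 37/43 = 0.86047; torque at shaft II = 43.63 × 0.86047 × 0.99 = 37.167 N·m.
Chain: ratio = 79/45 = 1.7556; torque at the head-shaft = 37.167 × 1.7556 × 0.98 = 63.943 N·m.

63.9 N·m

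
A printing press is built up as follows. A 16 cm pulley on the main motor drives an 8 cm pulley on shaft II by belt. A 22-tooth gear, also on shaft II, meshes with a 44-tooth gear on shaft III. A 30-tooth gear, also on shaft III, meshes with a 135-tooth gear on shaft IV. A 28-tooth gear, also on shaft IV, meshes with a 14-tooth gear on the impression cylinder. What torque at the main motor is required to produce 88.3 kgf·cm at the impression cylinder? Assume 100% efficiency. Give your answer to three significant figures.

Overall ratio R = 0.5 × 2 × 4.5 × 0.5 = 2.25.
Input torque = output torque / R = 88.3 / 2.25 = 39.244 kgf·cm.

39.2 kgf·cm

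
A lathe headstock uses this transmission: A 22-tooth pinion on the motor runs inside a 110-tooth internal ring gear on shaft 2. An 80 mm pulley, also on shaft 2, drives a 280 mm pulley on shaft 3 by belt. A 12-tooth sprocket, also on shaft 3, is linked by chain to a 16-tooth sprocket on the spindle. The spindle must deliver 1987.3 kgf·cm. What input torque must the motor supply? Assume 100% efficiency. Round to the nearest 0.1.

85.2 kgf·cm

Overall ratio R = 5 × 3.5 × 1.3333 = 23.333.
Input torque = output torque / R = 1987.3 / 23.333 = 85.17 kgf·cm.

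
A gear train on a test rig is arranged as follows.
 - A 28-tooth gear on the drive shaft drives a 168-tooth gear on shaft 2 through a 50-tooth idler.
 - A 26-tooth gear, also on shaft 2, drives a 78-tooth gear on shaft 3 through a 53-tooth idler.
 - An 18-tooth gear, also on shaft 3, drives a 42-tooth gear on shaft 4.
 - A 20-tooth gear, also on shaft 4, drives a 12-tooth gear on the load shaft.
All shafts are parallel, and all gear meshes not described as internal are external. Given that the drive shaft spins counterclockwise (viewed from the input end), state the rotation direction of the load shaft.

the drive shaft → shaft 2: driver → idler → driven is 2 external meshes, 2 reversals → CCW.
shaft 2 → shaft 3: driver → idler → driven is 2 external meshes, 2 reversals → CCW.
shaft 3 → shaft 4: external mesh, 1 reversal → CW.
shaft 4 → the load shaft: external mesh, 1 reversal → CCW.
6 reversals in total — an even number — so the load shaft turns the same way as the drive shaft.

counterclockwise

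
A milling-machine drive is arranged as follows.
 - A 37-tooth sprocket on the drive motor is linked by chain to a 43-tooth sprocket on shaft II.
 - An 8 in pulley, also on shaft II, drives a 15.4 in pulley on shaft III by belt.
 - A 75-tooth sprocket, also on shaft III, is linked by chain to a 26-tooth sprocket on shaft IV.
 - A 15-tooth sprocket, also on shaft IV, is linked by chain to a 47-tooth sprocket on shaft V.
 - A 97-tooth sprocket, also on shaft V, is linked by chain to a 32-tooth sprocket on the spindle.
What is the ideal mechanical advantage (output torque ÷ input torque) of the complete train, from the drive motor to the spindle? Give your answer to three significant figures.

0.802

Each stage contributes driven/driver: chain 43/37 = 1.1622, belt 15.4/8 = 1.925, chain 26/75 = 0.34667, chain 47/15 = 3.1333, chain 32/97 = 0.3299.
Overall: 1.1622 × 1.925 × 0.34667 × 3.1333 × 0.3299 = 0.80167.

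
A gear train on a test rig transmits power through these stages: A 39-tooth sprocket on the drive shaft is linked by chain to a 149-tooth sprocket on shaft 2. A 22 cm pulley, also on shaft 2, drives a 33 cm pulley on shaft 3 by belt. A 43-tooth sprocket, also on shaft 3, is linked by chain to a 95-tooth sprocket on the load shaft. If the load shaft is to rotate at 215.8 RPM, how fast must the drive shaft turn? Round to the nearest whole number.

Overall ratio R = 3.8205 × 1.5 × 2.2093 = 12.661.
Required input speed = output speed × R = 215.8 × 12.661 = 2732.2 RPM.

2732 RPM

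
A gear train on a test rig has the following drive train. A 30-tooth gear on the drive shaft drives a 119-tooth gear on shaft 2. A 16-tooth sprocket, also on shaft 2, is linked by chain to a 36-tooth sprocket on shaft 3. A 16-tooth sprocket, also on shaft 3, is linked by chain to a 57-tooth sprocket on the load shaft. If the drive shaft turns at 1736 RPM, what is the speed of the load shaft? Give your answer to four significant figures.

54.60 RPM

Gear mesh: ratio = 119/30 = 3.9667, so shaft 2 turns at 1736 / 3.9667 = 437.65 RPM.
Chain: ratio = 36/16 = 2.25, so shaft 3 turns at 437.65 / 2.25 = 194.51 RPM.
Chain: ratio = 57/16 = 3.5625, so the load shaft turns at 194.51 / 3.5625 = 54.599 RPM.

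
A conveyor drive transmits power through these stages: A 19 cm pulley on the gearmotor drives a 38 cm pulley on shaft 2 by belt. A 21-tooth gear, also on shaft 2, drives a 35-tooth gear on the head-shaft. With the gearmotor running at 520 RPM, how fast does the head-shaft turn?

156 RPM

Belt: ratio = 38/19 = 2, so shaft 2 turns at 520 / 2 = 260 RPM.
Gear mesh: ratio = 35/21 = 1.6667, so the head-shaft turns at 260 / 1.6667 = 156 RPM.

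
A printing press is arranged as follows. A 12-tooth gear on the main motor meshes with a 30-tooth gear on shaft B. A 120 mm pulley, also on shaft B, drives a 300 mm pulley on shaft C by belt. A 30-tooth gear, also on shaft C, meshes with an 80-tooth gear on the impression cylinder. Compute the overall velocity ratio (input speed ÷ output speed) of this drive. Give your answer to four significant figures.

16.67

Each stage contributes driven/driver: gear mesh 30/12 = 2.5, belt 300/120 = 2.5, gear mesh 80/30 = 2.6667.
Overall: 2.5 × 2.5 × 2.6667 = 16.667.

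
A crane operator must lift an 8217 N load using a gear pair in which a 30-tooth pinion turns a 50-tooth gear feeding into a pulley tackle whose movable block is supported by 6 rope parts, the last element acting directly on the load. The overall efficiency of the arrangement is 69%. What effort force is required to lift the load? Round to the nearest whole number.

1191 N

Gear pair MA = 50/30 = 1.6667.
Block-and-tackle MA = number of supporting rope parts = 6.
Combined ideal MA = 1.6667 × 6 = 10.
Actual MA = 10 × 0.69 = 6.9.
Effort = load / actual MA = 8217 / 6.9 = 1190.9 N.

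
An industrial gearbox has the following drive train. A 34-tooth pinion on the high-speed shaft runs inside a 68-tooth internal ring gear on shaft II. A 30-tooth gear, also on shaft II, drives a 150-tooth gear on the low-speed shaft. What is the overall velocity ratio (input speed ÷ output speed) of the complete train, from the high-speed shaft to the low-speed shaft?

10

Each stage contributes driven/driver: internal gear 68/34 = 2, gear mesh 150/30 = 5.
Overall: 2 × 5 = 10.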